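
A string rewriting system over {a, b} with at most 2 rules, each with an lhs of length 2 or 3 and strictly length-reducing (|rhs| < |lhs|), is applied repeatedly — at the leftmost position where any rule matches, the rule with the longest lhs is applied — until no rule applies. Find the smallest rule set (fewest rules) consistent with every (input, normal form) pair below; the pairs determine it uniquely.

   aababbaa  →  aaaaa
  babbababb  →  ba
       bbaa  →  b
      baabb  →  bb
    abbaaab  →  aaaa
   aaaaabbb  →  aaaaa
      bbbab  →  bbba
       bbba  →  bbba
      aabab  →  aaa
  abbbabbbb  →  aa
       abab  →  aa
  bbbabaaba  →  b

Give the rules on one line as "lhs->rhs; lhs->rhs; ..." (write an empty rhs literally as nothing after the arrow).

  | aababbaa => aaabbaa => aaabaa => aaaaa
  | babbababb => babababb => baababb => babb => bab => ba
  | bbaa => b
  | baabb => bb

ab->a; baa->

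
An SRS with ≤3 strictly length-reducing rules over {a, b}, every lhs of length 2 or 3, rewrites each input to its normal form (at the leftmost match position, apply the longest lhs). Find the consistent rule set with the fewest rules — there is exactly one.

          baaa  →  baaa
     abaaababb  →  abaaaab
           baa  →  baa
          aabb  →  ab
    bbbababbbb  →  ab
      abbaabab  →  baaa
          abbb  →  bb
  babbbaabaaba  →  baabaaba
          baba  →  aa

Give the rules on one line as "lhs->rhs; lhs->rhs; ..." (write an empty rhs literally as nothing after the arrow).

abb->b; bab->a

  | baaa
  | abaaababb => abaaaab
  | baa
  | aabb => ab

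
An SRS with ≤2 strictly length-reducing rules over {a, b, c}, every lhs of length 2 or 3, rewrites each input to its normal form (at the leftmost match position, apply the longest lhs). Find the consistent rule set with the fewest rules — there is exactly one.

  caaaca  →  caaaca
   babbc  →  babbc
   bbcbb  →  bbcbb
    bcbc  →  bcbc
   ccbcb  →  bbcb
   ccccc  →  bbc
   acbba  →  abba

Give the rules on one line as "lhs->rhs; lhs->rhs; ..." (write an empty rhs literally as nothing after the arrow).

acb->ab; cc->b

  | caaaca
  | babbc
  | bbcbb
  | bcbc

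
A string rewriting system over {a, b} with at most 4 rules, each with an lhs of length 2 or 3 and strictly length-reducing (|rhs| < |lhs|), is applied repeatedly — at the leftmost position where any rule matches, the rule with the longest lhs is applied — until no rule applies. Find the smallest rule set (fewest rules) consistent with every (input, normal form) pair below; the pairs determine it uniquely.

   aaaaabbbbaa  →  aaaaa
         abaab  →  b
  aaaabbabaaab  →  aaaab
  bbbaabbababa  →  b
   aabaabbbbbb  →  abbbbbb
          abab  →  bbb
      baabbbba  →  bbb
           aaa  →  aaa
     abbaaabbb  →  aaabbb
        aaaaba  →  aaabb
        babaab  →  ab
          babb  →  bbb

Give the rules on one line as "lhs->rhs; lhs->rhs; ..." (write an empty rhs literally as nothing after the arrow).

  | aaaaabbbbaa => aaaaabba => aaaaa
  | abaab => bbab => b
  | aaaabbabaaab => aaaabaaab => aaabbaab => aaaab
  | bbbaabbababa => babbababa => bbbababa => bbaba => ba => b

aba->bb; ba->b; bba->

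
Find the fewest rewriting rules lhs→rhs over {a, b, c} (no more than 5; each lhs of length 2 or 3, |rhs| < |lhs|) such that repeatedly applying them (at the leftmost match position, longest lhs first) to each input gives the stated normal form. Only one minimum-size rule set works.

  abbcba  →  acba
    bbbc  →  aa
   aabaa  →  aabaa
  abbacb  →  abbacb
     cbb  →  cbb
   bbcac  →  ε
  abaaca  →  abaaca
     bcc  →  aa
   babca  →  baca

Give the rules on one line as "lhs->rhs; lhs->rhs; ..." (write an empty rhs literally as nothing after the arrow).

  | abbcba => abcba => acba
  | bbbc => bcc => aa
  | aabaa
  | abbacb

bbb->bc; bc->c; bcc->aa; cac->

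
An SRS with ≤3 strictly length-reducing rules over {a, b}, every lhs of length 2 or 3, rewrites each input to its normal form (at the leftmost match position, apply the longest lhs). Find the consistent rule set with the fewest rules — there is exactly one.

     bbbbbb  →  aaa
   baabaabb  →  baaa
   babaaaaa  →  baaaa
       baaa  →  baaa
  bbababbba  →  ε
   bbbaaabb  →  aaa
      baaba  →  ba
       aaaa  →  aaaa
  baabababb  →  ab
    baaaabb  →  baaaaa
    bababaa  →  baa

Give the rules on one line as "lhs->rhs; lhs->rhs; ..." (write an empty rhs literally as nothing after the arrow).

aba->; bb->a; bba->ba

  | bbbbbb => abbbb => aabb => aaa
  | baabaabb => baabb => baaa
  | babaaaaa => baaaa
  | baaa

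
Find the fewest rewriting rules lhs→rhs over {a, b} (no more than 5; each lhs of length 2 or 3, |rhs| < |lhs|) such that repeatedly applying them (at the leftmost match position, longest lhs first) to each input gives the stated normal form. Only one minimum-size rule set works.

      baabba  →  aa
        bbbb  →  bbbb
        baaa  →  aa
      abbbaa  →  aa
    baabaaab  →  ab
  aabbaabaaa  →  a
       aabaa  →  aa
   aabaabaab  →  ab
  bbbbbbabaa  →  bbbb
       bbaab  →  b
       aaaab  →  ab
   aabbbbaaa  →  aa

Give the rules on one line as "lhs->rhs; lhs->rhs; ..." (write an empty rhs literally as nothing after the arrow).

aaa->a; aab->ab; abb->a; ba->

  | baabba => abba => aa
  | bbbb
  | baaa => aa
  | abbbaa => abaa => aa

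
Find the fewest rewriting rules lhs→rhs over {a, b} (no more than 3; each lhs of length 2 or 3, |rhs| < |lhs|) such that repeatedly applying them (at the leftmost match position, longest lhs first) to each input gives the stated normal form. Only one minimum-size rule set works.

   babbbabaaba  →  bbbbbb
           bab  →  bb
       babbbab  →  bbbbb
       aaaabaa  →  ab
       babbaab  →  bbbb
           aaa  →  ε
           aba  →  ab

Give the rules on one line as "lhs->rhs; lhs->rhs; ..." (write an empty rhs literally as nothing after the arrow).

  | babbbabaaba => bbbbabaaba => bbbbbaaba => bbbbbaba => bbbbbba => bbbbbb
  | bab => bb
  | babbbab => bbbbab => bbbbb
  | aaaabaa => abaa => aba => ab

aaa->; ba->b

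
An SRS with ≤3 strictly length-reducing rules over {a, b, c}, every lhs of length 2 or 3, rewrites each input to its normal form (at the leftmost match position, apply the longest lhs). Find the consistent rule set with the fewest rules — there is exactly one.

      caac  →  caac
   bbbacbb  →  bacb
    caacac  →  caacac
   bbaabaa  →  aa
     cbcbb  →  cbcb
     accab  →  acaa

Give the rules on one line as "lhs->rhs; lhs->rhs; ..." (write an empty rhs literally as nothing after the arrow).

baa->a; bb->b; cab->aa

  | caac
  | bbbacbb => bbacbb => bacbb => bacb
  | caacac
  | bbaabaa => baabaa => abaa => aa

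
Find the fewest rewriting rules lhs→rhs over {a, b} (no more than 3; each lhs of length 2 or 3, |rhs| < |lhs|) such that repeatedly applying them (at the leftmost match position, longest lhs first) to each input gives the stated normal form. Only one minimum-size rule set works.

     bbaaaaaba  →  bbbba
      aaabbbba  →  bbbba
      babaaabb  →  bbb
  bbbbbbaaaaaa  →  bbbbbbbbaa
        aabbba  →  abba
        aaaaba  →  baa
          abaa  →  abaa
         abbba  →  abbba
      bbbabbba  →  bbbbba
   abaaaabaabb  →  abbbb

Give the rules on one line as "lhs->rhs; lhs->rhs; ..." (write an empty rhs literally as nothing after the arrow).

aaa->ba; aab->a; bab->b

  | bbaaaaaba => bbbaaaba => bbbbaba => bbbba
  | aaabbbba => babbbba => bbbba
  | babaaabb => baaabb => bbabb => bbb
  | bbbbbbaaaaaa => bbbbbbbaaaa => bbbbbbbbaa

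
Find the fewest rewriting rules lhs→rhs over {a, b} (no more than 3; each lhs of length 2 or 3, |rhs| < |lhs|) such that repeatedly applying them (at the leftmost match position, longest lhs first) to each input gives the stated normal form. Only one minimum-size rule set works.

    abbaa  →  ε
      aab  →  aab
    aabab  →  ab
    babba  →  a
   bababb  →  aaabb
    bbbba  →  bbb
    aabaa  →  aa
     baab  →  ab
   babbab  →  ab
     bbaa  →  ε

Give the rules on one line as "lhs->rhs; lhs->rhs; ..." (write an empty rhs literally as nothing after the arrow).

  | abbaa => aba => ε
  | aab
  | aabab => ab
  | babba => aaba => a

aba->; ba->; bab->aa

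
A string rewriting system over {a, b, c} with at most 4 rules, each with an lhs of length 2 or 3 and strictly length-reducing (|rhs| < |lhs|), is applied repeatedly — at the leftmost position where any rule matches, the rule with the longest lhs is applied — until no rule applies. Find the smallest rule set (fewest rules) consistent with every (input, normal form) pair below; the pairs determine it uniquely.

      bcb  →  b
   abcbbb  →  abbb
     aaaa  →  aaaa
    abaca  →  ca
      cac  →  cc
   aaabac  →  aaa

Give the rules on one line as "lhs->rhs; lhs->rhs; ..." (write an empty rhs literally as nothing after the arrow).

  | bcb => b
  | abcbbb => abbb
  | aaaa
  | abaca => abca => aca => ca

ac->c; bc->; bca->ca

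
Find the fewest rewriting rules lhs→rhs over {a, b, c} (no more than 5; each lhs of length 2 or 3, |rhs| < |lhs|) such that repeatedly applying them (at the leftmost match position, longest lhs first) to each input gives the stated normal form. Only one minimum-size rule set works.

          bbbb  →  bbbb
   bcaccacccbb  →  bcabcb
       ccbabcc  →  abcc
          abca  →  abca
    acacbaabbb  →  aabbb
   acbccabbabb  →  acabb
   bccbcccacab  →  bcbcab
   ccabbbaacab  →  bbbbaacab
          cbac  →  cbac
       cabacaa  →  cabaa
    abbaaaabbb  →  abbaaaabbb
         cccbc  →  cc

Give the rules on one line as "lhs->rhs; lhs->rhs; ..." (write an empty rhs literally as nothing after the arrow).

  | bbbb
  | bcaccacccbb => bcabcccbb => bcabcb
  | ccbabcc => abcc
  | abca

acb->ac; caa->a; cca->b; ccb->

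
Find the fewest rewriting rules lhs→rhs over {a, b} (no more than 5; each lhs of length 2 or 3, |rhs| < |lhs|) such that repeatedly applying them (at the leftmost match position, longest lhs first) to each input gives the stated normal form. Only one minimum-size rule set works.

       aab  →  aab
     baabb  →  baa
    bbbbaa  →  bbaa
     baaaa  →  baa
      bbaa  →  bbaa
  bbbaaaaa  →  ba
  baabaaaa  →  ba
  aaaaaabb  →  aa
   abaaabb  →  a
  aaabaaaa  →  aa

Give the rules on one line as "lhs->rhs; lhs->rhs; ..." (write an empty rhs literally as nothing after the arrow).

aaa->a; aba->a; abb->a; bbb->b

  | aab
  | baabb => baa
  | bbbbaa => bbaa
  | baaaa => baa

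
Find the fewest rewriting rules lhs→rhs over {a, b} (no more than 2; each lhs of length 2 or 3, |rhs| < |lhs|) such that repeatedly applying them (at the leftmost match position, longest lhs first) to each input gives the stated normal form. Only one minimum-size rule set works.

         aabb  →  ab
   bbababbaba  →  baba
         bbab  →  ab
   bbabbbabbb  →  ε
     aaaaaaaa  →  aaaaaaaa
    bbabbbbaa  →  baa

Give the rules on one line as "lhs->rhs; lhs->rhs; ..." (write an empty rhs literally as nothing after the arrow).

abb->b; bb->

  | aabb => ab
  | bbababbaba => ababbaba => abbaba => baba
  | bbab => ab
  | bbabbbabbb => abbbabbb => bbabbb => abbb => bb => ε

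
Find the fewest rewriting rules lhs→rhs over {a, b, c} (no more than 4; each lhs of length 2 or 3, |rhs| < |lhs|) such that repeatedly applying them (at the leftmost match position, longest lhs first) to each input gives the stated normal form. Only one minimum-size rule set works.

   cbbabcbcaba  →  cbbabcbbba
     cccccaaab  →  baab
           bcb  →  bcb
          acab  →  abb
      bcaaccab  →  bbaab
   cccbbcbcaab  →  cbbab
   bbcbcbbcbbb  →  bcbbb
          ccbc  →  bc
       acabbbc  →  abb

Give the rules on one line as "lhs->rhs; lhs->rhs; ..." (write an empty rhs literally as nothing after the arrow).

bbc->; ca->b; cc->

  | cbbabcbcaba => cbbabcbbba
  | cccccaaab => cccaaab => caaab => baab
  | bcb
  | acab => abb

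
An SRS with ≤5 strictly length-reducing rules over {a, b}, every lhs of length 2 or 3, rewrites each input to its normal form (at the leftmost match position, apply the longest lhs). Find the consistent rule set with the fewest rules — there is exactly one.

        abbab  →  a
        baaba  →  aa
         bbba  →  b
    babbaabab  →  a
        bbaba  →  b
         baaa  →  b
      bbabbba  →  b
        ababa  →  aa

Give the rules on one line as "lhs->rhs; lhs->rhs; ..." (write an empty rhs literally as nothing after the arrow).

  | abbab => bab => bb => a
  | baaba => baba => bba => aa
  | bbba => aba => ba => b
  | babbaabab => bbbaabab => abaabab => baabab => babab => bbab => aab => a

ab->; aba->ba; ba->b; bb->a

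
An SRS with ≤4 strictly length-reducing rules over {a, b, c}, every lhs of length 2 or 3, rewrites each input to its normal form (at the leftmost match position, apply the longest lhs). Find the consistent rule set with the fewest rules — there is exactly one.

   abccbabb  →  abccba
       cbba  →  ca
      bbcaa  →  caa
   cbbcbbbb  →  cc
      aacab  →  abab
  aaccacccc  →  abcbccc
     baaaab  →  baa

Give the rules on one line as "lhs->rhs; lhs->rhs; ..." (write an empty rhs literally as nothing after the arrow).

aab->; ac->b; bb->

  | abccbabb => abccba
  | cbba => ca
  | bbcaa => caa
  | cbbcbbbb => ccbbbb => ccbb => cc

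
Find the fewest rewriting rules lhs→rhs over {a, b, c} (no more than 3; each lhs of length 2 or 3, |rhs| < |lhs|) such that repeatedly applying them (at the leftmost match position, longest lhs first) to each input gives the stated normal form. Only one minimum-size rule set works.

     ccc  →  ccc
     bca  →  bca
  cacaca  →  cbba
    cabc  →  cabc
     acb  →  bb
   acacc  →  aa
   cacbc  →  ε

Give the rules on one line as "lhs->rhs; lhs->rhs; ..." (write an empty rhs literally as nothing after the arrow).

ac->b; bbc->aa; caa->

  | ccc
  | bca
  | cacaca => cbaca => cbba
  | cabc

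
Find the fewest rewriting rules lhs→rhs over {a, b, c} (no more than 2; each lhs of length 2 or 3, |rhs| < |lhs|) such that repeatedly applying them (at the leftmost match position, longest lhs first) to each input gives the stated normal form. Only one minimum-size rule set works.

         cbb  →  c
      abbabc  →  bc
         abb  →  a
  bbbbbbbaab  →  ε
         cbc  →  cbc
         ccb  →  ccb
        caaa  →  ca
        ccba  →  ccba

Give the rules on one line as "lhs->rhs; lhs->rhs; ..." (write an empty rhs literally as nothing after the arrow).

  | cbb => c
  | abbabc => aabc => bc
  | abb => a
  | bbbbbbbaab => bbbbbaab => bbbaab => baab => bb => ε

aa->; bb->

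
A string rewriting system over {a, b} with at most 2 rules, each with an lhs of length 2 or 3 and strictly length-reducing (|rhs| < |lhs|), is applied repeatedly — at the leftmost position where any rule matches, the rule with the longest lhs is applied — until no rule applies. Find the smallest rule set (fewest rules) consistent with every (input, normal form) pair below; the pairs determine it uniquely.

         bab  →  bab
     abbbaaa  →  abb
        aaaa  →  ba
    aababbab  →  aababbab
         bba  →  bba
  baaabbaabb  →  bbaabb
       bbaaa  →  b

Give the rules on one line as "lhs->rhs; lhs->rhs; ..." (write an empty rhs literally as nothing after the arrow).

aaa->b; bbb->b

  | bab
  | abbbaaa => abaaa => abb
  | aaaa => ba
  | aababbab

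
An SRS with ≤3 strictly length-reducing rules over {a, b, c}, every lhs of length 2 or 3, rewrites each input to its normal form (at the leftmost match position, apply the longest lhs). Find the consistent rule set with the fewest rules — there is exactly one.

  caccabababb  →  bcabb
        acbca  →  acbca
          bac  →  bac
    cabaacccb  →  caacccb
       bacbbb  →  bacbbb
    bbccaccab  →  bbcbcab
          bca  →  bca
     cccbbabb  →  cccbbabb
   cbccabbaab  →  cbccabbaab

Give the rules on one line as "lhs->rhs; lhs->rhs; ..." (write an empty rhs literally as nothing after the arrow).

  | caccabababb => bcabababb => bcababb => bcabb
  | acbca
  | bac
  | cabaacccb => caacccb

aba->a; cac->b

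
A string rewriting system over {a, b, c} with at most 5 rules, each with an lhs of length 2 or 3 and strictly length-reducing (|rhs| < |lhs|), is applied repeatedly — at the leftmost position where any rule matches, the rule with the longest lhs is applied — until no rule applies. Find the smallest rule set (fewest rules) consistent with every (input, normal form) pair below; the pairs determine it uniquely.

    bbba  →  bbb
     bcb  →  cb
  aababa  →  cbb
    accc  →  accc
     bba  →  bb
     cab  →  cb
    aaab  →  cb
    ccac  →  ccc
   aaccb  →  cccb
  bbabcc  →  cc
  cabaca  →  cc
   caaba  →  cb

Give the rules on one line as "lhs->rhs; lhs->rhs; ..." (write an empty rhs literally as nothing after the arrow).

aa->c; ba->b; bc->c; ca->c

  | bbba => bbb
  | bcb => cb
  | aababa => cbaba => cbba => cbb
  | accc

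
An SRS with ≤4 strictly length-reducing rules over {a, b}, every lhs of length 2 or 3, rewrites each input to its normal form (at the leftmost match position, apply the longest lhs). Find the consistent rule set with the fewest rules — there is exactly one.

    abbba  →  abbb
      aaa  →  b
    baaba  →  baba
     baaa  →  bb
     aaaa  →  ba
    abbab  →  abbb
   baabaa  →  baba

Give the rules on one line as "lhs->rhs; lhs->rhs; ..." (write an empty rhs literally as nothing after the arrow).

aa->a; aaa->b; bba->bb

  | abbba => abbb
  | aaa => b
  | baaba => baba
  | baaa => bb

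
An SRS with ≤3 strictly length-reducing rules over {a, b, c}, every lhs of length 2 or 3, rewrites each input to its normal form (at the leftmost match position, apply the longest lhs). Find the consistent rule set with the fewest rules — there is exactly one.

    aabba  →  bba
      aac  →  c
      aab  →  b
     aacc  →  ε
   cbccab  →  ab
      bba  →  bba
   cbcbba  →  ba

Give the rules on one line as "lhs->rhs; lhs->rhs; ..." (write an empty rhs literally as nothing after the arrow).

  | aabba => bba
  | aac => c
  | aab => b
  | aacc => cc => ε

aa->; cb->; cc->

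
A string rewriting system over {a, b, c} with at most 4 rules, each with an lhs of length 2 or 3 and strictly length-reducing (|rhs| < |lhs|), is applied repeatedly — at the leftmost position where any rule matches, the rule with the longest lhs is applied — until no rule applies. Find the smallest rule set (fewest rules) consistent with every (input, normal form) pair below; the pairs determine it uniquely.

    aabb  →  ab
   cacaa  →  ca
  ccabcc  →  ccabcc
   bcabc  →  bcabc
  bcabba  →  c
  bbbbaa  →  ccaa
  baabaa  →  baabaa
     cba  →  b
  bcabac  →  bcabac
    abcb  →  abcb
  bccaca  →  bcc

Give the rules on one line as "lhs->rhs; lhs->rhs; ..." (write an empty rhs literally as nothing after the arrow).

abb->b; aca->; bb->c; cba->b

  | aabb => ab
  | cacaa => ca
  | ccabcc
  | bcabc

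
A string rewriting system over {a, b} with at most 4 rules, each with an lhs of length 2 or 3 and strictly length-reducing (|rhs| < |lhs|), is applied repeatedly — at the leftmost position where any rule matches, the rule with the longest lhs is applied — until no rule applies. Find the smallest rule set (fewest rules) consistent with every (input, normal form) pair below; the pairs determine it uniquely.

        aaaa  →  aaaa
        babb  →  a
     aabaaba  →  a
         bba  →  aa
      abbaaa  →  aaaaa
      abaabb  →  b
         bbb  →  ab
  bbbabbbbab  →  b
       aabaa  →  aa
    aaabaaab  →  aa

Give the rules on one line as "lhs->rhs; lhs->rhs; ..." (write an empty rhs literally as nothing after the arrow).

  | aaaa
  | babb => bb => a
  | aabaaba => aaba => a
  | bba => aa

aab->; ba->; bb->a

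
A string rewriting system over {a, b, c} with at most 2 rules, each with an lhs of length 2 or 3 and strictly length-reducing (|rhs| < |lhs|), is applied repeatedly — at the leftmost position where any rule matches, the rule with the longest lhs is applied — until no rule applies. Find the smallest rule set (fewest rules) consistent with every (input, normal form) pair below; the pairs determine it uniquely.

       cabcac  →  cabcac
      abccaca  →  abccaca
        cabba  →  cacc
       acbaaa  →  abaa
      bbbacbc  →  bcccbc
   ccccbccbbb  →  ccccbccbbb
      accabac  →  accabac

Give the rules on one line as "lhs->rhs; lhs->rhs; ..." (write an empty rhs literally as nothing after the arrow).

  | cabcac
  | abccaca
  | cabba => cacc
  | acbaaa => abaa

bba->cc; cba->b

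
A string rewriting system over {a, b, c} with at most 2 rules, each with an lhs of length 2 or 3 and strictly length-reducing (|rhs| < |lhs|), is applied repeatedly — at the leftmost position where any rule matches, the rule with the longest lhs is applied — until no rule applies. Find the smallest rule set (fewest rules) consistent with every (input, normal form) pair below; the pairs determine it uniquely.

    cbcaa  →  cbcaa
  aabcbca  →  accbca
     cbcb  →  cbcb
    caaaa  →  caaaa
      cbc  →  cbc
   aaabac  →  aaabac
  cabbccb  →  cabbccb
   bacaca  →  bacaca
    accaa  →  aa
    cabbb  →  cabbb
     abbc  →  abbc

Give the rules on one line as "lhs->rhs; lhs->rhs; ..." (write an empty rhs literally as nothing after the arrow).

  | cbcaa
  | aabcbca => accbca
  | cbcb
  | caaaa

abc->cc; cca->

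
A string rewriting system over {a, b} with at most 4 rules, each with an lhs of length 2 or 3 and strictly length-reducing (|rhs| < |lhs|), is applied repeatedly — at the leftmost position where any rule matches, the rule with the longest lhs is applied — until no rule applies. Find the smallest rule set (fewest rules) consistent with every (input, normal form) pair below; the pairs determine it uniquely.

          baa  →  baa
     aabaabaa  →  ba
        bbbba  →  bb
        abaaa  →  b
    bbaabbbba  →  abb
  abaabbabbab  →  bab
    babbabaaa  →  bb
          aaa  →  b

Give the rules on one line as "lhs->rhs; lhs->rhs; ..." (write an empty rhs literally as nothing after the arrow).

aaa->b; aab->ba; aba->a; bba->

  | baa
  | aabaabaa => baaabaa => bbbaa => ba
  | bbbba => bb
  | abaaa => aaa => b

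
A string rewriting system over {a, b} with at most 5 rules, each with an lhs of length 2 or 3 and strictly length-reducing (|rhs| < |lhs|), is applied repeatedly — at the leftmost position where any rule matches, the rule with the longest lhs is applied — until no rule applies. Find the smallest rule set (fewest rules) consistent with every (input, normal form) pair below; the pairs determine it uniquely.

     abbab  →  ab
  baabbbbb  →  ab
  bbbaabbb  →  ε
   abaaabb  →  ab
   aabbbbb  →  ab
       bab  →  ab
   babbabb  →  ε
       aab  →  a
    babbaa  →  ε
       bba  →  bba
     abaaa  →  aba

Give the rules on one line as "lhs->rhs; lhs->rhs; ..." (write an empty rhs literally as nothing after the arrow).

aa->; aab->a; abb->aa; bab->ab

  | abbab => aaab => ab
  | baabbbbb => babbbb => abbbb => aabb => ab
  | bbbaabbb => bbbabb => bbabb => babb => abb => aa => ε
  | abaaabb => ababb => aabb => ab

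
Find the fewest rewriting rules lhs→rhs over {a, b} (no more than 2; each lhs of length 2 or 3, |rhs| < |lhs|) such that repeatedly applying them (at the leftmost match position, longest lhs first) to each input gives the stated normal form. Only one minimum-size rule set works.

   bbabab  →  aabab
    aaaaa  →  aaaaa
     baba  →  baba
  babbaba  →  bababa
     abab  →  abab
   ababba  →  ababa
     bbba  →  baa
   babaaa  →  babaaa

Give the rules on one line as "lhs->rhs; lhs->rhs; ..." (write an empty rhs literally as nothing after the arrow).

abb->ab; bba->aa

  | bbabab => aabab
  | aaaaa
  | baba
  | babbaba => bababa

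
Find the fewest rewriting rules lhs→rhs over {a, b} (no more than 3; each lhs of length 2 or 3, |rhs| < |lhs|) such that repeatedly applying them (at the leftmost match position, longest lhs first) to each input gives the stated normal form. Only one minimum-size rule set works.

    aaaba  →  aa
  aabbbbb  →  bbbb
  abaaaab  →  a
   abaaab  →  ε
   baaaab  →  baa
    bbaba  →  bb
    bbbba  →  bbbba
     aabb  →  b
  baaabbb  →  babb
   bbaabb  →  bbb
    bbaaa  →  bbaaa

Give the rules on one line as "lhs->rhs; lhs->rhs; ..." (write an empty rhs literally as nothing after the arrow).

  | aaaba => aa
  | aabbbbb => bbbb
  | abaaaab => aaab => a
  | abaaab => aab => ε

aab->; aba->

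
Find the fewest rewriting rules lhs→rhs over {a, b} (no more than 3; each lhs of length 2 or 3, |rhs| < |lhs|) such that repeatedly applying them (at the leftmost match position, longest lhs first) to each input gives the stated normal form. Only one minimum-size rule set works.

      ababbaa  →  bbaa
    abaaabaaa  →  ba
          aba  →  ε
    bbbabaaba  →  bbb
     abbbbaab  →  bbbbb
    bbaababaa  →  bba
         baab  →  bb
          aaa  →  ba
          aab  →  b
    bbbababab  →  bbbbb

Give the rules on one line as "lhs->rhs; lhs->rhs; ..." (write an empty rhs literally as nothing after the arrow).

  | ababbaa => bbaa
  | abaaabaaa => aabaaa => aaa => ba
  | aba => ε
  | bbbabaaba => bbbaba => bbb

aaa->ba; ab->b; aba->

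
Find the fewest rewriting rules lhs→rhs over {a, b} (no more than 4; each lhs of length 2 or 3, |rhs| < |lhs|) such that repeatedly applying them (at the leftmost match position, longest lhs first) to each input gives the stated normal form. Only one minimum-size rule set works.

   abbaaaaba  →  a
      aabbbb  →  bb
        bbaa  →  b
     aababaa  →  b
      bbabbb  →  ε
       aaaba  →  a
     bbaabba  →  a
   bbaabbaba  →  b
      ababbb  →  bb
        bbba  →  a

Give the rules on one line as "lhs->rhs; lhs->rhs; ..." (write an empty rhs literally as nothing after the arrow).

  | abbaaaaba => abaaaaba => aaaaaba => baaaba => aaaba => baba => aaa => ba => a
  | aabbbb => bbbbb => bb
  | bbaa => baa => aa => b
  | aababaa => bbabaa => baaaa => aaaa => baa => aa => b

aa->b; ba->a; bab->aa; bbb->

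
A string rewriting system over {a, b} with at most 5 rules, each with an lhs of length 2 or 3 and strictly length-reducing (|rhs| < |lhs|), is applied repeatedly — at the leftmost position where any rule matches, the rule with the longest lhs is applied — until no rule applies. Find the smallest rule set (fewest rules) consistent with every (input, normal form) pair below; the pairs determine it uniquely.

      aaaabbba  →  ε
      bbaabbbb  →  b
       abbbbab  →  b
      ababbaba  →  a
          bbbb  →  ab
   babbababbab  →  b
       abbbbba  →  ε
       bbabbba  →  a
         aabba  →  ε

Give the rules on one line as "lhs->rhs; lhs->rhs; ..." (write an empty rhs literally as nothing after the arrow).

  | aaaabbba => aabba => ba => ε
  | bbaabbbb => baabbbb => abbbb => aabb => b
  | abbbbab => aabbab => bab => b
  | ababbaba => abbaba => ababa => aba => a

aab->; ba->; bb->b; bbb->ab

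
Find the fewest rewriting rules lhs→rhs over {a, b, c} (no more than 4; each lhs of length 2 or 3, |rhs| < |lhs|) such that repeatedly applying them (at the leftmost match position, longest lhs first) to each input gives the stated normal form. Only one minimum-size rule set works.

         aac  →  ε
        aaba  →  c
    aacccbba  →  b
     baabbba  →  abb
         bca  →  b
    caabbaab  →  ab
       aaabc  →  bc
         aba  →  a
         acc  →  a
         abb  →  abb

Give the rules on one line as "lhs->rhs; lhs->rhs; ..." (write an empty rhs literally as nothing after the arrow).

  | aac => cc => ε
  | aaba => cba => c
  | aacccbba => ccccbba => ccbba => bba => b
  | baabbba => abbba => abb

aa->c; ba->; ca->; cc->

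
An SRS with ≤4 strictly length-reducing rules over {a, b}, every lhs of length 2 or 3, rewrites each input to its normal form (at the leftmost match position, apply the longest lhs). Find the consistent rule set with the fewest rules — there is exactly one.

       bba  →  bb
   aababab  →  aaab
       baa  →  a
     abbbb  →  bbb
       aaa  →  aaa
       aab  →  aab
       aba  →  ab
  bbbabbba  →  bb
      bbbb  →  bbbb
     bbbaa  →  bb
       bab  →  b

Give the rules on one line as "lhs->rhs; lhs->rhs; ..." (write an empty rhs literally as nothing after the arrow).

abb->b; ba->b; baa->a; bab->ba

  | bba => bb
  | aababab => aabaab => aaab
  | baa => a
  | abbbb => bbb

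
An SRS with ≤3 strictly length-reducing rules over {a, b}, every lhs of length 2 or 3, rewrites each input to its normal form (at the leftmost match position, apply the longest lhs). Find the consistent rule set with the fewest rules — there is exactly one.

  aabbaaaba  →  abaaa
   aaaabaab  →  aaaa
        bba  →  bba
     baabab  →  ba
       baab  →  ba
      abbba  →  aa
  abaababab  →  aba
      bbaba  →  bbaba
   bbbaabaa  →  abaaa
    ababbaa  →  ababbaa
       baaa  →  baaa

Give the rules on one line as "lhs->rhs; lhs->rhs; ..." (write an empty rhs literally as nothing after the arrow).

aab->a; bbb->ab

  | aabbaaaba => abaaaba => abaaa
  | aaaabaab => aaaaab => aaaa
  | bba
  | baabab => baab => ba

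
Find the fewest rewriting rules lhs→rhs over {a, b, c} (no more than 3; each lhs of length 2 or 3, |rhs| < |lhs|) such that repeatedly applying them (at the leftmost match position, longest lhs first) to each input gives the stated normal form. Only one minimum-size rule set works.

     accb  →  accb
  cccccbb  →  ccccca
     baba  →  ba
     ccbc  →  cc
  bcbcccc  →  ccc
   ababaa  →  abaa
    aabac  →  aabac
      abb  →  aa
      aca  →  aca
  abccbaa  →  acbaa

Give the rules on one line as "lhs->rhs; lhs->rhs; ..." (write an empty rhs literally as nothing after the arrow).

  | accb
  | cccccbb => ccccca
  | baba => ba
  | ccbc => cc

bab->b; bb->a; bc->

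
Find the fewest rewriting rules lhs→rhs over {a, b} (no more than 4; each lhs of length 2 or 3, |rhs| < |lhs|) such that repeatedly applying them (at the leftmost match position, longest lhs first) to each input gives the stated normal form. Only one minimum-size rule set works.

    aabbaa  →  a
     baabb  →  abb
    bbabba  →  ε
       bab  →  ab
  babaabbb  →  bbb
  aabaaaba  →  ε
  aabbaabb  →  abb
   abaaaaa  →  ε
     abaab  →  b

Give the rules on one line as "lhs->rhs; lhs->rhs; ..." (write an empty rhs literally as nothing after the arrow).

aa->; ba->a; baa->ba

  | aabbaa => bbaa => bba => ba => a
  | baabb => babb => abb
  | bbabba => babba => abba => aba => aa => ε
  | bab => ab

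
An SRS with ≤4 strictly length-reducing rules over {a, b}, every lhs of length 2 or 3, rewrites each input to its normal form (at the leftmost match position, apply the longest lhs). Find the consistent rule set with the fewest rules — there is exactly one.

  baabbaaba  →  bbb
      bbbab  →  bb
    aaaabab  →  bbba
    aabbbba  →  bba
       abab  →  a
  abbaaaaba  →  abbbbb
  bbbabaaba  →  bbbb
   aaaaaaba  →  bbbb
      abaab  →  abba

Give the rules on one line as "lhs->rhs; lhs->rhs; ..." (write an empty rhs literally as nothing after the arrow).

  | baabbaaba => bbabaaba => baaba => bbaa => bbb
  | bbbab => bb
  | aaaabab => baabab => bbaab => bbba
  | aabbbba => babbba => bba

aa->b; aab->ba; bab->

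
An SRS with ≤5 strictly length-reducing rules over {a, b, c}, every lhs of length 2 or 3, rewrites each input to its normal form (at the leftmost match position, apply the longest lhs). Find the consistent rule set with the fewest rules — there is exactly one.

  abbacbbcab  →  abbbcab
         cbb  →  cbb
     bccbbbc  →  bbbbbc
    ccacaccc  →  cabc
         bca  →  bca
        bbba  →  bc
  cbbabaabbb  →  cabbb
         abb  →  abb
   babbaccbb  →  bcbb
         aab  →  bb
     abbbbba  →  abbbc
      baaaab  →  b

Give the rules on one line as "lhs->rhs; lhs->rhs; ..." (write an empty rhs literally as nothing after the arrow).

  | abbacbbcab => accbbcab => abbbcab
  | cbb
  | bccbbbc => bbbbbc
  | ccacaccc => bacaccc => caccc => cabc

aa->b; ba->; bba->c; cc->b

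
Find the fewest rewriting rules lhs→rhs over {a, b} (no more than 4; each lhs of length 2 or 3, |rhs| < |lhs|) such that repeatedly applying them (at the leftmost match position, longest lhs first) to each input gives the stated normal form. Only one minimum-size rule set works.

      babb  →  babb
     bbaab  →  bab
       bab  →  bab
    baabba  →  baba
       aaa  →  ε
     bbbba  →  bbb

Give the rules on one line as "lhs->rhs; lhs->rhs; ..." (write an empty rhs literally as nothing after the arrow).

aaa->; aab->a; bba->b

  | babb
  | bbaab => bab
  | bab
  | baabba => baba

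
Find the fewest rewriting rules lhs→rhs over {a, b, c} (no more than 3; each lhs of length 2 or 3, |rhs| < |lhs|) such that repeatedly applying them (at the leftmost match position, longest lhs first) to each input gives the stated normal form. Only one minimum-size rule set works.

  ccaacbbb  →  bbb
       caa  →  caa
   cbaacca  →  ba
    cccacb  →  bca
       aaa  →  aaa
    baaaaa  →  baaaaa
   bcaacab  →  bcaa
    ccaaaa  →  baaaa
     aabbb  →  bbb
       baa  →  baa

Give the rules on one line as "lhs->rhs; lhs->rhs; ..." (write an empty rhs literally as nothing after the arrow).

ab->b; cb->; cc->b

  | ccaacbbb => baacbbb => baabb => babb => bbb
  | caa
  | cbaacca => aacca => aaba => aba => ba
  | cccacb => bcacb => bca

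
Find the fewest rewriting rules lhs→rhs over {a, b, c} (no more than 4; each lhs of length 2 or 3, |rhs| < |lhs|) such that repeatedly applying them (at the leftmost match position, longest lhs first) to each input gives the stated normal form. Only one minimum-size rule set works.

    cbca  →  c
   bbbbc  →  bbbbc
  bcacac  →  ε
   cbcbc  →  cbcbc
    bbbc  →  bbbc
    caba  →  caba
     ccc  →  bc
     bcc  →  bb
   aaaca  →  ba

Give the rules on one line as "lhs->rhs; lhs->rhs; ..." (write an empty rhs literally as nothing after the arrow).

  | cbca => c
  | bbbbc
  | bcacac => cac => ε
  | cbcbc

aaa->c; bca->; cac->; cc->b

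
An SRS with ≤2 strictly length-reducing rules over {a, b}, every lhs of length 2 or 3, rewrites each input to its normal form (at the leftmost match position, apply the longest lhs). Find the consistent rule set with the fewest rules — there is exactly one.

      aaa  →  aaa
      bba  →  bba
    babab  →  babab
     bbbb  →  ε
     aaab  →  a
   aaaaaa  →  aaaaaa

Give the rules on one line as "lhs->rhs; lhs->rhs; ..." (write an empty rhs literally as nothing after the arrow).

  | aaa
  | bba
  | babab
  | bbbb => aab => ε

aab->; bbb->aa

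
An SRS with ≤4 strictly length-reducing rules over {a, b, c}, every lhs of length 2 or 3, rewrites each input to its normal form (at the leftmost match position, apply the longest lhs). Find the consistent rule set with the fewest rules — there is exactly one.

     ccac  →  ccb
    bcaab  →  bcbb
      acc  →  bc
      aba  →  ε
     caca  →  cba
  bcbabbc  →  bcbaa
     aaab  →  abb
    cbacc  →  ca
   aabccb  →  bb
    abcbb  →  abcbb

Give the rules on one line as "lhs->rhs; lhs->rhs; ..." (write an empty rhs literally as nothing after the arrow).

aab->bb; aba->; ac->b; bbc->a

  | ccac => ccb
  | bcaab => bcbb
  | acc => bc
  | aba => ε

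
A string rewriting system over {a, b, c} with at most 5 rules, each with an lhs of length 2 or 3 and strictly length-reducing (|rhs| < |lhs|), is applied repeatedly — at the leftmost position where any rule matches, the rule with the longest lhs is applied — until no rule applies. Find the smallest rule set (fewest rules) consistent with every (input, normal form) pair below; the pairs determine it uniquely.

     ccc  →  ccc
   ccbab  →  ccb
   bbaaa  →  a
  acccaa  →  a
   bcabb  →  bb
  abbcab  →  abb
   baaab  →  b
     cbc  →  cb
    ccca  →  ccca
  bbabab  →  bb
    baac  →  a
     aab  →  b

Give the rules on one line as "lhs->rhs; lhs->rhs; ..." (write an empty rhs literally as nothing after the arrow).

  | ccc
  | ccbab => ccb
  | bbaaa => baa => a
  | acccaa => accaa => acaa => aaa => a

aa->; ac->a; ba->; bc->b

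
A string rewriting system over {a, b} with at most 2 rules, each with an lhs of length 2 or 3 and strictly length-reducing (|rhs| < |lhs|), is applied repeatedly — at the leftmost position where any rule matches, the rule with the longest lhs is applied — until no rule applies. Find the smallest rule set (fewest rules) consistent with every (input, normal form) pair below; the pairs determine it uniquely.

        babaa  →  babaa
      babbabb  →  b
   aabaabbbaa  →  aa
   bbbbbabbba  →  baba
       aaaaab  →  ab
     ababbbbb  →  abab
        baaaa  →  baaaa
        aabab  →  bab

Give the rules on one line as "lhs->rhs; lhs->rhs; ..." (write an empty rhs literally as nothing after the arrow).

  | babaa
  | babbabb => baabb => bbb => b
  | aabaabbbaa => baabbbaa => bbbbaa => bbaa => aa
  | bbbbbabbba => bbbabbba => babbba => baba

aab->b; bb->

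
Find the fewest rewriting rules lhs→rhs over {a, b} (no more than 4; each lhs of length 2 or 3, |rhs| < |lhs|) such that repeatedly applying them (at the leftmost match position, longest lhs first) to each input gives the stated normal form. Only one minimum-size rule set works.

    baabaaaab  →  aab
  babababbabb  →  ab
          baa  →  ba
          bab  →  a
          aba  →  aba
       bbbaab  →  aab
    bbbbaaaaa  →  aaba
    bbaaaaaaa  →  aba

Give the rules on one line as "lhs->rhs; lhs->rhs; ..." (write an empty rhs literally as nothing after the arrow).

  | baabaaaab => babaaaab => aaaaab => aab
  | babababbabb => aababbabb => aaababb => babb => ab
  | baa => ba
  | bab => a

aaa->; baa->ba; bab->a; bba->ab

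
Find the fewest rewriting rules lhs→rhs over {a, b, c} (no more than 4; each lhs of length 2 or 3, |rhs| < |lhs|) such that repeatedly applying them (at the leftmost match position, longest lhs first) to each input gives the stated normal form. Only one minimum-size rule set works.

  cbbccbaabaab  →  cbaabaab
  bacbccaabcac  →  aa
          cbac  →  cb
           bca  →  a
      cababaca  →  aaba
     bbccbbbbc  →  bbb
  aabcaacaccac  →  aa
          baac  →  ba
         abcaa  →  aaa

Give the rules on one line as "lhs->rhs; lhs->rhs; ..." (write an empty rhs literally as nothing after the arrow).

ac->; bc->; cab->a

  | cbbccbaabaab => cbcbaabaab => cbaabaab
  | bacbccaabcac => bbccaabcac => bcaabcac => aabcac => aaac => aa
  | cbac => cb
  | bca => a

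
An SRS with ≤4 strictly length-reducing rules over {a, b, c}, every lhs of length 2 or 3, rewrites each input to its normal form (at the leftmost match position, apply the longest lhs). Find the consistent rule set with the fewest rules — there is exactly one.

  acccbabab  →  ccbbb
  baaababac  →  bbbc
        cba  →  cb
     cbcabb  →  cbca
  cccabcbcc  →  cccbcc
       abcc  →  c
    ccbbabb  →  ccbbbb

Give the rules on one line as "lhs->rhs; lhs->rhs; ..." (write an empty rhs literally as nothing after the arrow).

ab->a; ac->; ba->b

  | acccbabab => ccbabab => ccbbab => ccbbb
  | baaababac => baababac => bababac => bbabac => bbbac => bbbc
  | cba => cb
  | cbcabb => cbcab => cbca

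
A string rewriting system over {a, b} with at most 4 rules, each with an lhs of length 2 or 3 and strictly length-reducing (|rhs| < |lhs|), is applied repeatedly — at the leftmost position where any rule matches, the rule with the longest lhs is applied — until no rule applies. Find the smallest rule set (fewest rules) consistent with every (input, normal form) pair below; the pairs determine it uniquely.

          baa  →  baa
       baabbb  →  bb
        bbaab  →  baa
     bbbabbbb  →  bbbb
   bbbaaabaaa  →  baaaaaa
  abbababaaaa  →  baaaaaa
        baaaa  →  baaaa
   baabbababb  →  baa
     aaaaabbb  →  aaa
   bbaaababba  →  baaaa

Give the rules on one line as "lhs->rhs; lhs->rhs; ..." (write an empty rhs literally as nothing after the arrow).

ab->a; abb->b; bba->ba

  | baa
  | baabbb => babb => bb
  | bbaab => baab => baa
  | bbbabbbb => bbabbbb => babbbb => bbbb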